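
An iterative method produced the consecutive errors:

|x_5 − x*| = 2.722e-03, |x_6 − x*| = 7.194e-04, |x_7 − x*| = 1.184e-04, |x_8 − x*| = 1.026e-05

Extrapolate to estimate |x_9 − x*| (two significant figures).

First estimate the order: p ≈ ln(|x_8 − x*|/|x_7 − x*|) / ln(|x_7 − x*|/|x_6 − x*|) = ln(1.026e-05/1.184e-04)/ln(1.184e-04/7.194e-04) = ln(0.0866554)/ln(0.164582) ≈ 1.3555.
Then |x_9 − x*| ≈ |x_8 − x*|·(|x_8 − x*|/|x_7 − x*|)^p = 1.026e-05·(0.0866554)^1.3555 = 1.026e-05·0.036323 ≈ 3.727e-07.

3.7e-7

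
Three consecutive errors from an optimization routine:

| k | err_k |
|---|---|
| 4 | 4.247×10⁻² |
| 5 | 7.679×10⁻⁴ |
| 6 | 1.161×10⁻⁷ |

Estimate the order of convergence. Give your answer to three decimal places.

2.192

p ≈ ln(err_6/err_5) / ln(err_5/err_4)
  = ln(1.161×10⁻⁷/7.679×10⁻⁴) / ln(7.679×10⁻⁴/4.247×10⁻²)
  = ln(0.000151192) / ln(0.018081)
  = -8.796960 / -4.012894 ≈ 2.192174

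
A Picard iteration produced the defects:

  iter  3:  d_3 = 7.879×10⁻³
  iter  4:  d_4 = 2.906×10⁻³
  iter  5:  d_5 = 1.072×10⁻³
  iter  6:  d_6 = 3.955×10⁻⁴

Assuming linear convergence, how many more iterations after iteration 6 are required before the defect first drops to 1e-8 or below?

Rate ρ ≈ d_6/d_5 = 3.955×10⁻⁴/1.072×10⁻³ = 0.3689.
After j more steps, d_{6+j} ≈ 3.955×10⁻⁴·ρ^j; need ρ^j ≤ 1e-8/3.955×10⁻⁴ = 2.52845e-05.
j ≥ ln(2.52845e-05)/ln(0.3689) = -10.5853/-0.99723 = 10.615.
So 11 more iterations are needed.

11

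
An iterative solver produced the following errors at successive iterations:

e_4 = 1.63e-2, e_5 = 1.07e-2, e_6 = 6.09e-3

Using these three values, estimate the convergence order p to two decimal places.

1.34

p ≈ ln(e_6/e_5) / ln(e_5/e_4)
  = ln(6.09e-3/1.07e-2) / ln(1.07e-2/1.63e-2)
  = ln(0.569159) / ln(0.656442)
  = -0.56360 / -0.42092 ≈ 1.33897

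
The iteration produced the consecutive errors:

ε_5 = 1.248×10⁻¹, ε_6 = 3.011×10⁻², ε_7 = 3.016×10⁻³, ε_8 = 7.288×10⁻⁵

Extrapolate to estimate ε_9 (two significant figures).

1.8e-7

First estimate the order: p ≈ ln(ε_8/ε_7) / ln(ε_7/ε_6) = ln(7.288×10⁻⁵/3.016×10⁻³)/ln(3.016×10⁻³/3.011×10⁻²) = ln(0.0241645)/ln(0.100166) ≈ 1.6180.
Then ε_9 ≈ ε_8·(ε_8/ε_7)^p = 7.288×10⁻⁵·(0.0241645)^1.6180 = 7.288×10⁻⁵·0.00242093 ≈ 1.764e-07.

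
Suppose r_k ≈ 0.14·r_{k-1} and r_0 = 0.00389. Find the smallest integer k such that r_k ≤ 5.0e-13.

12

After k steps, r_k ≈ 0.00389·0.14^k.
Need 0.14^k ≤ 5.0e-13/0.00389 = 1.28535e-10.
k ≥ ln(1.28535e-10)/ln(0.14) = -22.7748/-1.96611 = 11.584.
Smallest integer k = 12.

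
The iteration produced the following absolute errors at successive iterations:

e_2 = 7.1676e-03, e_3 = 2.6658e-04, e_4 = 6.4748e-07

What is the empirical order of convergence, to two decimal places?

1.83

p ≈ ln(e_4/e_3) / ln(e_3/e_2)
  = ln(6.4748e-07/2.6658e-04) / ln(2.6658e-04/7.1676e-03)
  = ln(0.00242884) / ln(0.0371924)
  = -6.02034 / -3.29165 ≈ 1.82897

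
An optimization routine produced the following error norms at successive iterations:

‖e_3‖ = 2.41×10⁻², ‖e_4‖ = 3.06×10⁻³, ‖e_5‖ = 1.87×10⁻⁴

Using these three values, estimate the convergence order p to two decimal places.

p ≈ ln(‖e_5‖/‖e_4‖) / ln(‖e_4‖/‖e_3‖)
  = ln(1.87×10⁻⁴/3.06×10⁻³) / ln(3.06×10⁻³/2.41×10⁻²)
  = ln(0.0611111) / ln(0.126971)
  = -2.79506 / -2.06380 ≈ 1.35433

1.35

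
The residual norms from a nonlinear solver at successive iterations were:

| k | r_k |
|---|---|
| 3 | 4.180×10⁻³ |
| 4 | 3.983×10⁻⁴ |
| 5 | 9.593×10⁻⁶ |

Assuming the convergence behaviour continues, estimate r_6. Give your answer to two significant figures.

First estimate the order: p ≈ ln(r_5/r_4) / ln(r_4/r_3) = ln(9.593×10⁻⁶/3.983×10⁻⁴)/ln(3.983×10⁻⁴/4.180×10⁻³) = ln(0.0240849)/ln(0.0952871) ≈ 1.5850.
Then r_6 ≈ r_5·(r_5/r_4)^p = 9.593×10⁻⁶·(0.0240849)^1.5850 = 9.593×10⁻⁶·0.00272311 ≈ 2.612e-08.

2.6e-8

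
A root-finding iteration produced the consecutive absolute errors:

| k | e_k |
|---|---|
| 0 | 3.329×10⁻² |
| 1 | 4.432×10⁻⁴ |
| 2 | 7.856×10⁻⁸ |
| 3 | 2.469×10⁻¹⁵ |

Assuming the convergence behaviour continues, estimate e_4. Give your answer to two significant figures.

First estimate the order: p ≈ ln(e_3/e_2) / ln(e_2/e_1) = ln(2.469×10⁻¹⁵/7.856×10⁻⁸)/ln(7.856×10⁻⁸/4.432×10⁻⁴) = ln(3.14282e-08)/ln(0.000177256) ≈ 2.0000.
Then e_4 ≈ e_3·(e_3/e_2)^p = 2.469×10⁻¹⁵·(3.14282e-08)^2.0000 = 2.469×10⁻¹⁵·9.87732e-16 ≈ 2.439e-30.

2.4e-30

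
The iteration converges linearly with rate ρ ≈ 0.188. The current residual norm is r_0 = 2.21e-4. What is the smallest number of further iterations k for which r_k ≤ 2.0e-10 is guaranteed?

9

After k steps, r_k ≈ 2.21e-4·0.188^k.
Need 0.188^k ≤ 2.0e-10/2.21e-4 = 9.04977e-07.
k ≥ ln(9.04977e-07)/ln(0.188) = -13.9154/-1.67131 = 8.326.
Smallest integer k = 9.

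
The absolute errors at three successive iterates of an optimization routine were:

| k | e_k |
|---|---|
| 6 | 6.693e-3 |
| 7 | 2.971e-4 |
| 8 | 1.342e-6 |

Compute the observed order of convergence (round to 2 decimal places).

1.73

p ≈ ln(e_8/e_7) / ln(e_7/e_6)
  = ln(1.342e-6/2.971e-4) / ln(2.971e-4/6.693e-3)
  = ln(0.004517) / ln(0.0443897)
  = -5.39991 / -3.11475 ≈ 1.73366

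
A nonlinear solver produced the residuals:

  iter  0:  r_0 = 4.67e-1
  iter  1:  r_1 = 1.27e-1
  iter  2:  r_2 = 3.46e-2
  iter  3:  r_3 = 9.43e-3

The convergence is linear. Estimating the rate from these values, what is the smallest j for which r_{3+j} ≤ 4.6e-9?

Rate ρ ≈ r_3/r_2 = 9.43e-3/3.46e-2 = 0.2725.
After j more steps, r_{3+j} ≈ 9.43e-3·ρ^j; need ρ^j ≤ 4.6e-9/9.43e-3 = 4.87805e-07.
j ≥ ln(4.87805e-07)/ln(0.2725) = -14.5334/-1.30012 = 11.179.
So 12 more iterations are needed.

12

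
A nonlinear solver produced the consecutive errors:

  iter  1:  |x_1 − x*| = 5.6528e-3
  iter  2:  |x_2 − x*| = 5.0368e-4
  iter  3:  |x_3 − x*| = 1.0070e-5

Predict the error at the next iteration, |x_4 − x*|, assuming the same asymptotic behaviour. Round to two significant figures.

1.8e-8

First estimate the order: p ≈ ln(|x_3 − x*|/|x_2 − x*|) / ln(|x_2 − x*|/|x_1 − x*|) = ln(1.0070e-5/5.0368e-4)/ln(5.0368e-4/5.6528e-3) = ln(0.0199929)/ln(0.0891027) ≈ 1.6180.
Then |x_4 − x*| ≈ |x_3 − x*|·(|x_3 − x*|/|x_2 − x*|)^p = 1.0070e-5·(0.0199929)^1.6180 = 1.0070e-5·0.00178163 ≈ 1.794e-08.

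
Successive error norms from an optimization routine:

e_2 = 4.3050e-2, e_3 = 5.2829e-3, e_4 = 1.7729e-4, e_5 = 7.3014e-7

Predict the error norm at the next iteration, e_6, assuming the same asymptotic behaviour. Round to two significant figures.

First estimate the order: p ≈ ln(e_5/e_4) / ln(e_4/e_3) = ln(7.3014e-7/1.7729e-4)/ln(1.7729e-4/5.2829e-3) = ln(0.00411834)/ln(0.0335592) ≈ 1.6180.
Then e_6 ≈ e_5·(e_5/e_4)^p = 7.3014e-7·(0.00411834)^1.6180 = 7.3014e-7·0.000138236 ≈ 1.009e-10.

1.0e-10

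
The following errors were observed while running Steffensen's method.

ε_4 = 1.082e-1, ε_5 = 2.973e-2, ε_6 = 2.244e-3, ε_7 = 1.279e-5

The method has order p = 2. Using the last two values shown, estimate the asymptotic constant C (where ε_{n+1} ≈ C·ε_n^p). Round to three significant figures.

2.54

C ≈ ε_7 / ε_6^2
  = 1.279e-5 / (2.244e-3)^2
  = 1.279e-5 / 5.03554e-06 ≈ 2.5399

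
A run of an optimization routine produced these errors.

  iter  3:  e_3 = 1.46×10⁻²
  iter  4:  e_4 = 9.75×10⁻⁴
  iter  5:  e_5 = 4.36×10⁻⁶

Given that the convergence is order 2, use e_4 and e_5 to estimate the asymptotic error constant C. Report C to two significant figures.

4.6

C ≈ e_5 / e_4^2
  = 4.36×10⁻⁶ / (9.75×10⁻⁴)^2
  = 4.36×10⁻⁶ / 9.50625e-07 ≈ 4.5865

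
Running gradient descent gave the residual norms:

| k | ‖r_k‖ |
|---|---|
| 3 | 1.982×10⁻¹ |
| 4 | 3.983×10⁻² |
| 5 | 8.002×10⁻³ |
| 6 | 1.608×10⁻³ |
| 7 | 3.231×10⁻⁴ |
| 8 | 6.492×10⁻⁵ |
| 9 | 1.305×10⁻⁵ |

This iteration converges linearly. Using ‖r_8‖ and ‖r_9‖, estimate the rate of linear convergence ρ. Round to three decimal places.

ρ ≈ ‖r_9‖/‖r_8‖ = 1.305×10⁻⁵/6.492×10⁻⁵ = 0.20102

0.201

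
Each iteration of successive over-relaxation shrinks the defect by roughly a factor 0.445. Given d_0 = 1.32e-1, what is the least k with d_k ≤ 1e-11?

After k steps, d_k ≈ 1.32e-1·0.445^k.
Need 0.445^k ≤ 1e-11/1.32e-1 = 7.57576e-11.
k ≥ ln(7.57576e-11)/ln(0.445) = -23.3035/-0.80968 = 28.781.
Smallest integer k = 29.

29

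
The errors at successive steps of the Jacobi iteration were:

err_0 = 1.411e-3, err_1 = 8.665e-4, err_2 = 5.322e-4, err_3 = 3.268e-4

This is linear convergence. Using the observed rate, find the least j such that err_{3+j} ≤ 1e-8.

Rate ρ ≈ err_3/err_2 = 3.268e-4/5.322e-4 = 0.6141.
After j more steps, err_{3+j} ≈ 3.268e-4·ρ^j; need ρ^j ≤ 1e-8/3.268e-4 = 3.05998e-05.
j ≥ ln(3.05998e-05)/ln(0.6141) = -10.3945/-0.48760 = 21.318.
So 22 more iterations are needed.

22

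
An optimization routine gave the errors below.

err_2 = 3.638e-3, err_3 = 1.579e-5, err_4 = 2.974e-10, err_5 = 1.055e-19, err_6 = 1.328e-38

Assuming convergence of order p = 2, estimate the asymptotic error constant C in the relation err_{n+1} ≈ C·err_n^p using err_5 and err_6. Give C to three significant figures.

C ≈ err_6 / err_5^2
  = 1.328e-38 / (1.055e-19)^2
  = 1.328e-38 / 1.11303e-38 ≈ 1.1931

1.19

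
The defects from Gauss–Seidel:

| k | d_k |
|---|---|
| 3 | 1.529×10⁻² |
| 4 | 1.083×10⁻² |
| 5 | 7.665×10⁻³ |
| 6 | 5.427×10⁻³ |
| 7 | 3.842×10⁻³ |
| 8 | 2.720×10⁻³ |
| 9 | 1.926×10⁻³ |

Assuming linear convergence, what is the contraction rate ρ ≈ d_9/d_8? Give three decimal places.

ρ ≈ d_9/d_8 = 1.926×10⁻³/2.720×10⁻³ = 0.70809

0.708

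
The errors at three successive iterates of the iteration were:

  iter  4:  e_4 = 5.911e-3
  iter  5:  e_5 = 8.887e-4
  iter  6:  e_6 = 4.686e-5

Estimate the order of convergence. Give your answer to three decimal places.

1.553

p ≈ ln(e_6/e_5) / ln(e_5/e_4)
  = ln(4.686e-5/8.887e-4) / ln(8.887e-4/5.911e-3)
  = ln(0.0527287) / ln(0.150347)
  = -2.942595 / -1.894809 ≈ 1.552977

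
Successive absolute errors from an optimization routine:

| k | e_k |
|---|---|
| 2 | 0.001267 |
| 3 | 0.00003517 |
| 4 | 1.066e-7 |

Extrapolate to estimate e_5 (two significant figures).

First estimate the order: p ≈ ln(e_4/e_3) / ln(e_3/e_2) = ln(1.066e-7/0.00003517)/ln(0.00003517/0.001267) = ln(0.00303099)/ln(0.0277585) ≈ 1.6179.
Then e_5 ≈ e_4·(e_4/e_3)^p = 1.066e-7·(0.00303099)^1.6179 = 1.066e-7·8.42278e-05 ≈ 8.979e-12.

9.0e-12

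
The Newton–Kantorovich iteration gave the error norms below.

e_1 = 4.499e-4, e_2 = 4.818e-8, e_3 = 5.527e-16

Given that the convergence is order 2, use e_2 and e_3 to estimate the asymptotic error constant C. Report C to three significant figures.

0.238

C ≈ e_3 / e_2^2
  = 5.527e-16 / (4.818e-8)^2
  = 5.527e-16 / 2.32131e-15 ≈ 0.2381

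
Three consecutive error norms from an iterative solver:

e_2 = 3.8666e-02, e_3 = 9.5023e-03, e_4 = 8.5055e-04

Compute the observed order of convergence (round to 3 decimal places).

1.720

p ≈ ln(e_4/e_3) / ln(e_3/e_2)
  = ln(8.5055e-04/9.5023e-03) / ln(9.5023e-03/3.8666e-02)
  = ln(0.0895099) / ln(0.245753)
  = -2.413406 / -1.403428 ≈ 1.719651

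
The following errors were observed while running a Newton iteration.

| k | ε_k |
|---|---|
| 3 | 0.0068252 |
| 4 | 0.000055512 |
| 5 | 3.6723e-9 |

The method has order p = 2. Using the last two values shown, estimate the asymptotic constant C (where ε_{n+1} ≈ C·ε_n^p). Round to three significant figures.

1.19

C ≈ ε_5 / ε_4^2
  = 3.6723e-9 / (0.000055512)^2
  = 3.6723e-9 / 3.08158e-09 ≈ 1.1917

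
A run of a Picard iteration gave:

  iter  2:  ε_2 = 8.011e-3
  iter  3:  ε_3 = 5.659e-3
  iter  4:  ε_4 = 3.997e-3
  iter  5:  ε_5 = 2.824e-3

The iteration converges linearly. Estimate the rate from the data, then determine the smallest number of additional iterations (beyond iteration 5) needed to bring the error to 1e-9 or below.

Rate ρ ≈ ε_5/ε_4 = 2.824e-3/3.997e-3 = 0.7065.
After j more steps, ε_{5+j} ≈ 2.824e-3·ρ^j; need ρ^j ≤ 1e-9/2.824e-3 = 3.54108e-07.
j ≥ ln(3.54108e-07)/ln(0.7065) = -14.8537/-0.34743 = 42.753.
So 43 more iterations are needed.

43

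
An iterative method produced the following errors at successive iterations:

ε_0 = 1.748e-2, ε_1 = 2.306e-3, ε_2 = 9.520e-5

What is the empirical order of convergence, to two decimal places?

p ≈ ln(ε_2/ε_1) / ln(ε_1/ε_0)
  = ln(9.520e-5/2.306e-3) / ln(2.306e-3/1.748e-2)
  = ln(0.0412836) / ln(0.131922)
  = -3.18729 / -2.02554 ≈ 1.57355

1.57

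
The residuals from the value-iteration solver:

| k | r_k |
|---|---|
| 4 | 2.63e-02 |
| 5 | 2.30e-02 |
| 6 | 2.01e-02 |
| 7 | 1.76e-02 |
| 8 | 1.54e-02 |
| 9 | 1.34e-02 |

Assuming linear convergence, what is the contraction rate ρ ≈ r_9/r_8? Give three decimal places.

0.870

ρ ≈ r_9/r_8 = 1.34e-02/1.54e-02 = 0.87013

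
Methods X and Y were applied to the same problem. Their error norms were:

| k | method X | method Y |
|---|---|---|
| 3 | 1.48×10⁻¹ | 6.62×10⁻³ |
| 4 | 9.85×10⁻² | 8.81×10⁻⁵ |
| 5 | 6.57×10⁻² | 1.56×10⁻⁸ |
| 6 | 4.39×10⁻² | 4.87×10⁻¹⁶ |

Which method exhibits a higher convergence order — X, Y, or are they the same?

Method X: p ≈ ln(4.39×10⁻²/6.57×10⁻²)/ln(6.57×10⁻²/9.85×10⁻²) ≈ 1.00.
Method Y: p ≈ ln(4.87×10⁻¹⁶/1.56×10⁻⁸)/ln(1.56×10⁻⁸/8.81×10⁻⁵) ≈ 2.00.
Method Y has the higher order (≈2.0 vs ≈1.0).

Y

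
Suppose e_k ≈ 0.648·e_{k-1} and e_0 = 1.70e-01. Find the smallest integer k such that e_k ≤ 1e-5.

After k steps, e_k ≈ 1.70e-01·0.648^k.
Need 0.648^k ≤ 1e-5/1.70e-01 = 5.88235e-05.
k ≥ ln(5.88235e-05)/ln(0.648) = -9.7410/-0.43386 = 22.452.
Smallest integer k = 23.

23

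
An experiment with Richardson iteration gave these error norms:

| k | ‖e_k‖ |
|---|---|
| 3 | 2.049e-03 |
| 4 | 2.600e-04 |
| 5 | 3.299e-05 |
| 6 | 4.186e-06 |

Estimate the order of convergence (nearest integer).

Consecutive ratios: ‖e_6‖/‖e_5‖ = 4.186e-06/3.299e-05 = 0.126887, ‖e_5‖/‖e_4‖ = 3.299e-05/2.600e-04 = 0.126885.
p ≈ ln(0.126887)/ln(0.126885) = -2.0645/-2.0645 ≈ 1.00.
So the convergence is linear (order 1).

1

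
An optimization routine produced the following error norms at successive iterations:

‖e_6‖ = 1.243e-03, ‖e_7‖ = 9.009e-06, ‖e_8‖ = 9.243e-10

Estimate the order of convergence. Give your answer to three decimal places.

1.864

p ≈ ln(‖e_8‖/‖e_7‖) / ln(‖e_7‖/‖e_6‖)
  = ln(9.243e-10/9.009e-06) / ln(9.009e-06/1.243e-03)
  = ln(0.000102597) / ln(0.00724779)
  = -9.184702 / -4.927059 ≈ 1.864135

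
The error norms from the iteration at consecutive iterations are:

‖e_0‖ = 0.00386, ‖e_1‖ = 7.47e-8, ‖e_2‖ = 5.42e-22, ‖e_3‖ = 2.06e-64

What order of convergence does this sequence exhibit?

Consecutive ratios: ‖e_3‖/‖e_2‖ = 2.06e-64/5.42e-22 = 3.80074e-43, ‖e_2‖/‖e_1‖ = 5.42e-22/7.47e-8 = 7.25569e-15.
p ≈ ln(3.80074e-43)/ln(7.25569e-15) = -97.6760/-32.5570 ≈ 3.00.
So the convergence is cubic (order 3).

3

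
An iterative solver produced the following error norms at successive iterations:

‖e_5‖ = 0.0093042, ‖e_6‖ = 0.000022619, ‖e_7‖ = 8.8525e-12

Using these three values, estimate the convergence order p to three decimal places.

p ≈ ln(‖e_7‖/‖e_6‖) / ln(‖e_6‖/‖e_5‖)
  = ln(8.8525e-12/0.000022619) / ln(0.000022619/0.0093042)
  = ln(3.91375e-07) / ln(0.00243105)
  = -14.753600 / -6.019432 ≈ 2.450995

2.451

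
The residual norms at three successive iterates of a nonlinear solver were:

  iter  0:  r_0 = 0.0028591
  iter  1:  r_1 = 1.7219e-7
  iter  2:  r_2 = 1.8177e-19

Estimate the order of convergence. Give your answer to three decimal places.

2.838

p ≈ ln(r_2/r_1) / ln(r_1/r_0)
  = ln(1.8177e-19/1.7219e-7) / ln(1.7219e-7/0.0028591)
  = ln(1.05564e-12) / ln(6.02252e-05)
  = -27.576874 / -9.717420 ≈ 2.837880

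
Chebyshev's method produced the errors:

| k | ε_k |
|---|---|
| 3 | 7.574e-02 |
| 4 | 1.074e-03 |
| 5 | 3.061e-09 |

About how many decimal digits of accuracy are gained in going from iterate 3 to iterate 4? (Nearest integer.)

2

Digits gained ≈ log₁₀(ε_3/ε_4) = log₁₀(7.574e-02/1.074e-03) = log₁₀(70.5214) ≈ 1.848.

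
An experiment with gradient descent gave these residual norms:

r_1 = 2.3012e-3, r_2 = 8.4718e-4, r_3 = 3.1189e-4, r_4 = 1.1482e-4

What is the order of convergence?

1

Consecutive ratios: r_4/r_3 = 1.1482e-4/3.1189e-4 = 0.368143, r_3/r_2 = 3.1189e-4/8.4718e-4 = 0.368151.
p ≈ ln(0.368143)/ln(0.368151) = -0.9993/-0.9993 ≈ 1.00.
So the convergence is linear (order 1).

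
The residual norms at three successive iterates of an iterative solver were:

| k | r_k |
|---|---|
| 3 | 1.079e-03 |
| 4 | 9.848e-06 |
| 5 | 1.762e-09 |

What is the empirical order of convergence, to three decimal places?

p ≈ ln(r_5/r_4) / ln(r_4/r_3)
  = ln(1.762e-09/9.848e-06) / ln(9.848e-06/1.079e-03)
  = ln(0.00017892) / ln(0.00912697)
  = -8.628572 / -4.696522 ≈ 1.837226

1.837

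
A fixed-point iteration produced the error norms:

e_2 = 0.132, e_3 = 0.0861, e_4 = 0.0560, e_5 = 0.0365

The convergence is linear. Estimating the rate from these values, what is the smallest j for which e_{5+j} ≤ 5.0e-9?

37

Rate ρ ≈ e_5/e_4 = 0.0365/0.0560 = 0.6518.
After j more steps, e_{5+j} ≈ 0.0365·ρ^j; need ρ^j ≤ 5.0e-9/0.0365 = 1.36986e-07.
j ≥ ln(1.36986e-07)/ln(0.6518) = -15.8034/-0.42802 = 36.922.
So 37 more iterations are needed.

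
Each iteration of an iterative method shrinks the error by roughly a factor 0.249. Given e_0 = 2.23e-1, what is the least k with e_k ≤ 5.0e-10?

After k steps, e_k ≈ 2.23e-1·0.249^k.
Need 0.249^k ≤ 5.0e-10/2.23e-1 = 2.24215e-09.
k ≥ ln(2.24215e-09)/ln(0.249) = -19.9158/-1.39030 = 14.325.
Smallest integer k = 15.

15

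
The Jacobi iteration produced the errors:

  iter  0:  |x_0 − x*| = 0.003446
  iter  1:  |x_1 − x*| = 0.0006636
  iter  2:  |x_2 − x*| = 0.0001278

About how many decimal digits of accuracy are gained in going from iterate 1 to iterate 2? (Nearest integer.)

Digits gained ≈ log₁₀(|x_1 − x*|/|x_2 − x*|) = log₁₀(0.0006636/0.0001278) = log₁₀(5.19249) ≈ 0.715.

1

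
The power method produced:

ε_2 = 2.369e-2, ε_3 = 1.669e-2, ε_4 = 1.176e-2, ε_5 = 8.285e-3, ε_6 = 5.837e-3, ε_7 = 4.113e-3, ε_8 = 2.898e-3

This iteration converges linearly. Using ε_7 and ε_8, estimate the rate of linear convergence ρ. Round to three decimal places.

ρ ≈ ε_8/ε_7 = 2.898e-3/4.113e-3 = 0.70460

0.705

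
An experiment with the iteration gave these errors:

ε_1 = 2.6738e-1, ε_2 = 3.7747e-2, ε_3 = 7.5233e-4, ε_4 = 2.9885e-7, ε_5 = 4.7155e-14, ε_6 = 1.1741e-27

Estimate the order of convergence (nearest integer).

Consecutive ratios: ε_6/ε_5 = 1.1741e-27/4.7155e-14 = 2.48987e-14, ε_5/ε_4 = 4.7155e-14/2.9885e-7 = 1.57788e-07.
p ≈ ln(2.48987e-14)/ln(1.57788e-07) = -31.3240/-15.6620 ≈ 2.00.
So the convergence is quadratic (order 2).

2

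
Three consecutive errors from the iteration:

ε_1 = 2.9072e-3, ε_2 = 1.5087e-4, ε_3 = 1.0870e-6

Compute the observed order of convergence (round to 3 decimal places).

1.667

p ≈ ln(ε_3/ε_2) / ln(ε_2/ε_1)
  = ln(1.0870e-6/1.5087e-4) / ln(1.5087e-4/2.9072e-3)
  = ln(0.00720488) / ln(0.0518953)
  = -4.932997 / -2.958527 ≈ 1.667383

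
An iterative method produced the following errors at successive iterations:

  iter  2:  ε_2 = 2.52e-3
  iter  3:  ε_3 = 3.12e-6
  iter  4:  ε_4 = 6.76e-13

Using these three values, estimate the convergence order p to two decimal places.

p ≈ ln(ε_4/ε_3) / ln(ε_3/ε_2)
  = ln(6.76e-13/3.12e-6) / ln(3.12e-6/2.52e-3)
  = ln(2.16667e-07) / ln(0.0012381)
  = -15.34490 / -6.69418 ≈ 2.29227

2.29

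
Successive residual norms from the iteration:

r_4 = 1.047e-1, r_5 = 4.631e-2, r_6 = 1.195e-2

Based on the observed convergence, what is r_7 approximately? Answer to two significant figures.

1.3e-3

First estimate the order: p ≈ ln(r_6/r_5) / ln(r_5/r_4) = ln(1.195e-2/4.631e-2)/ln(4.631e-2/1.047e-1) = ln(0.258044)/ln(0.442311) ≈ 1.6606.
Then r_7 ≈ r_6·(r_6/r_5)^p = 1.195e-2·(0.258044)^1.6606 = 1.195e-2·0.105453 ≈ 0.00126.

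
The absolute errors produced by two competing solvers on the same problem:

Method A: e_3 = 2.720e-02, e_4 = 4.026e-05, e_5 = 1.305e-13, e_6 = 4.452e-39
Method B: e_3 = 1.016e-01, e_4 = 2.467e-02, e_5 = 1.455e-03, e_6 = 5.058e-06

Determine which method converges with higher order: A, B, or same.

A

Method A: p ≈ ln(4.452e-39/1.305e-13)/ln(1.305e-13/4.026e-05) ≈ 3.00.
Method B: p ≈ ln(5.058e-06/1.455e-03)/ln(1.455e-03/2.467e-02) ≈ 2.00.
Method A has the higher order (≈3.0 vs ≈2.0).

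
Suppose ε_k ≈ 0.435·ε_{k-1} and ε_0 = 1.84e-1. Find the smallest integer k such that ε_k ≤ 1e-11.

After k steps, ε_k ≈ 1.84e-1·0.435^k.
Need 0.435^k ≤ 1e-11/1.84e-1 = 5.43478e-11.
k ≥ ln(5.43478e-11)/ln(0.435) = -23.6356/-0.83241 = 28.394.
Smallest integer k = 29.

29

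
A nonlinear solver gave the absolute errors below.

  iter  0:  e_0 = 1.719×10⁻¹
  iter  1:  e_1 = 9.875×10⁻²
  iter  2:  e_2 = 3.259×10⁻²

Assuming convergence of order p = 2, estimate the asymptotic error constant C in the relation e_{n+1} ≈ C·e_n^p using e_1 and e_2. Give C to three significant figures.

3.34

C ≈ e_2 / e_1^2
  = 3.259×10⁻² / (9.875×10⁻²)^2
  = 3.259×10⁻² / 0.00975156 ≈ 3.342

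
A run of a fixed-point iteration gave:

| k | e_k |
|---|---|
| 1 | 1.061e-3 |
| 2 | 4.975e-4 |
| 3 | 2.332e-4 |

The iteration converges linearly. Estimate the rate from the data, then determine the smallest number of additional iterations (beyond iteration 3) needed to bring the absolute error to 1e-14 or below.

32

Rate ρ ≈ e_3/e_2 = 2.332e-4/4.975e-4 = 0.4687.
After j more steps, e_{3+j} ≈ 2.332e-4·ρ^j; need ρ^j ≤ 1e-14/2.332e-4 = 4.28816e-11.
j ≥ ln(4.28816e-11)/ln(0.4687) = -23.8726/-0.75779 = 31.503.
So 32 more iterations are needed.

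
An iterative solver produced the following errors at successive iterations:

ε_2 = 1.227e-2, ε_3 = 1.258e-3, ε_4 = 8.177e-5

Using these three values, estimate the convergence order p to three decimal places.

1.200

p ≈ ln(ε_4/ε_3) / ln(ε_3/ε_2)
  = ln(8.177e-5/1.258e-3) / ln(1.258e-3/1.227e-2)
  = ln(0.065) / ln(0.102526)
  = -2.733368 / -2.277639 ≈ 1.200088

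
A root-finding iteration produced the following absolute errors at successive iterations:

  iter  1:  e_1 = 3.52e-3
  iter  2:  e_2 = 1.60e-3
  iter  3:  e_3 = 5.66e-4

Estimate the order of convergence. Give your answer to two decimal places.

1.32

p ≈ ln(e_3/e_2) / ln(e_2/e_1)
  = ln(5.66e-4/1.60e-3) / ln(1.60e-3/3.52e-3)
  = ln(0.35375) / ln(0.454545)
  = -1.03916 / -0.78846 ≈ 1.31796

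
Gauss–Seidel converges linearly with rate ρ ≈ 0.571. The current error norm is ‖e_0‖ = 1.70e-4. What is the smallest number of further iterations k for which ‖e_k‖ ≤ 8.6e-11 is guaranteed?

After k steps, ‖e_k‖ ≈ 1.70e-4·0.571^k.
Need 0.571^k ≤ 8.6e-11/1.70e-4 = 5.05882e-07.
k ≥ ln(5.05882e-07)/ln(0.571) = -14.4970/-0.56037 = 25.870.
Smallest integer k = 26.

26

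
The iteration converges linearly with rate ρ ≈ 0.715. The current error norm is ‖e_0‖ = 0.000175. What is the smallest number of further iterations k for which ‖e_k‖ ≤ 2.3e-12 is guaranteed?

After k steps, ‖e_k‖ ≈ 0.000175·0.715^k.
Need 0.715^k ≤ 2.3e-12/0.000175 = 1.31429e-08.
k ≥ ln(1.31429e-08)/ln(0.715) = -18.1474/-0.33547 = 54.095.
Smallest integer k = 55.

55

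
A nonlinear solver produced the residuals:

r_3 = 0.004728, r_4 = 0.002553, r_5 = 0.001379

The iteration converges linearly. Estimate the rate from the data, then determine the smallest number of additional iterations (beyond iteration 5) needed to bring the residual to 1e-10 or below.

27

Rate ρ ≈ r_5/r_4 = 0.001379/0.002553 = 0.5401.
After j more steps, r_{5+j} ≈ 0.001379·ρ^j; need ρ^j ≤ 1e-10/0.001379 = 7.25163e-08.
j ≥ ln(7.25163e-08)/ln(0.5401) = -16.4395/-0.61600 = 26.688.
So 27 more iterations are needed.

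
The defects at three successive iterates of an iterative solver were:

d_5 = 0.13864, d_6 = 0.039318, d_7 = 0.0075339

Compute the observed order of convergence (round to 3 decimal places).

1.311

p ≈ ln(d_7/d_6) / ln(d_6/d_5)
  = ln(0.0075339/0.039318) / ln(0.039318/0.13864)
  = ln(0.191615) / ln(0.283598)
  = -1.652267 / -1.260198 ≈ 1.311117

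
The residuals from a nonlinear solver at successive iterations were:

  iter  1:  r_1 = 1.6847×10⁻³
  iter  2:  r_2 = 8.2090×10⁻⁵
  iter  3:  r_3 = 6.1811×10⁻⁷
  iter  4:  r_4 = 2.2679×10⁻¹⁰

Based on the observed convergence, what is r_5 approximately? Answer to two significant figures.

First estimate the order: p ≈ ln(r_4/r_3) / ln(r_3/r_2) = ln(2.2679×10⁻¹⁰/6.1811×10⁻⁷)/ln(6.1811×10⁻⁷/8.2090×10⁻⁵) = ln(0.000366909)/ln(0.00752966) ≈ 1.6180.
Then r_5 ≈ r_4·(r_4/r_3)^p = 2.2679×10⁻¹⁰·(0.000366909)^1.6180 = 2.2679×10⁻¹⁰·2.76347e-06 ≈ 6.267e-16.

6.3e-16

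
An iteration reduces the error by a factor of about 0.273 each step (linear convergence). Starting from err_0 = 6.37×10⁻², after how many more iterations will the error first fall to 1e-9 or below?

After k steps, err_k ≈ 6.37×10⁻²·0.273^k.
Need 0.273^k ≤ 1e-9/6.37×10⁻² = 1.56986e-08.
k ≥ ln(1.56986e-08)/ln(0.273) = -17.9697/-1.29828 = 13.841.
Smallest integer k = 14.

14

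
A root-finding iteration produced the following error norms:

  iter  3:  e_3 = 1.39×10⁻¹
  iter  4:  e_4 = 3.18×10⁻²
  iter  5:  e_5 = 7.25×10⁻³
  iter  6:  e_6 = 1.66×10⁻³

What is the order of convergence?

1

Consecutive ratios: e_6/e_5 = 1.66×10⁻³/7.25×10⁻³ = 0.228966, e_5/e_4 = 7.25×10⁻³/3.18×10⁻² = 0.227987.
p ≈ ln(0.228966)/ln(0.227987) = -1.4742/-1.4785 ≈ 1.00.
So the convergence is linear (order 1).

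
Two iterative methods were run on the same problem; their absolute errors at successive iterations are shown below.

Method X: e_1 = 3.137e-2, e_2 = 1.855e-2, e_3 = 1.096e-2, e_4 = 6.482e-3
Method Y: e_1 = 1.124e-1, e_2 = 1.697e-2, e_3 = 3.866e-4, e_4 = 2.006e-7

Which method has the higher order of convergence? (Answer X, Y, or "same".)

Method X: p ≈ ln(6.482e-3/1.096e-2)/ln(1.096e-2/1.855e-2) ≈ 1.00.
Method Y: p ≈ ln(2.006e-7/3.866e-4)/ln(3.866e-4/1.697e-2) ≈ 2.00.
Method Y has the higher order (≈2.0 vs ≈1.0).

Y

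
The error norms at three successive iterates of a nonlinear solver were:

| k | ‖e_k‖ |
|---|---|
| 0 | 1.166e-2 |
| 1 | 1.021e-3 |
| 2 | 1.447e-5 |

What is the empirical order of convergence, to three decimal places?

1.748

p ≈ ln(‖e_2‖/‖e_1‖) / ln(‖e_1‖/‖e_0‖)
  = ln(1.447e-5/1.021e-3) / ln(1.021e-3/1.166e-2)
  = ln(0.0141724) / ln(0.0875643)
  = -4.256459 / -2.435382 ≈ 1.747758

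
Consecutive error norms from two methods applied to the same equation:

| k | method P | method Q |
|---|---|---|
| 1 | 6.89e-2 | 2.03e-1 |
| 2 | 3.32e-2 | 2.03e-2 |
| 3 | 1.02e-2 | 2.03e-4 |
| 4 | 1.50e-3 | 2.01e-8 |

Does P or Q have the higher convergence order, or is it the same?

Q

Method P: p ≈ ln(1.50e-3/1.02e-2)/ln(1.02e-2/3.32e-2) ≈ 1.62.
Method Q: p ≈ ln(2.01e-8/2.03e-4)/ln(2.03e-4/2.03e-2) ≈ 2.00.
Method Q has the higher order (≈2.0 vs ≈1.6).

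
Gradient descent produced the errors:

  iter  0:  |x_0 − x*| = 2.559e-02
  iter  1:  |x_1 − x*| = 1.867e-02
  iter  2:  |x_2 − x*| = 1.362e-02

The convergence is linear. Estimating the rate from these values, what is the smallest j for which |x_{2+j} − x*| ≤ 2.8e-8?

42

Rate ρ ≈ |x_2 − x*|/|x_1 − x*| = 1.362e-02/1.867e-02 = 0.7295.
After j more steps, |x_{2+j} − x*| ≈ 1.362e-02·ρ^j; need ρ^j ≤ 2.8e-8/1.362e-02 = 2.0558e-06.
j ≥ ln(2.0558e-06)/ln(0.7295) = -13.0948/-0.31540 = 41.518.
So 42 more iterations are needed.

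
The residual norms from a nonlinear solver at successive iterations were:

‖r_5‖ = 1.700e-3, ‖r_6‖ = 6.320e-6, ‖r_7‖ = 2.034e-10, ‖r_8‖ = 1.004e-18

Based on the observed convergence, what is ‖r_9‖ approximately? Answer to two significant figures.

First estimate the order: p ≈ ln(‖r_8‖/‖r_7‖) / ln(‖r_7‖/‖r_6‖) = ln(1.004e-18/2.034e-10)/ln(2.034e-10/6.320e-6) = ln(4.93609e-09)/ln(3.21835e-05) ≈ 1.8491.
Then ‖r_9‖ ≈ ‖r_8‖·(‖r_8‖/‖r_7‖)^p = 1.004e-18·(4.93609e-09)^1.8491 = 1.004e-18·4.36752e-16 ≈ 4.385e-34.

4.4e-34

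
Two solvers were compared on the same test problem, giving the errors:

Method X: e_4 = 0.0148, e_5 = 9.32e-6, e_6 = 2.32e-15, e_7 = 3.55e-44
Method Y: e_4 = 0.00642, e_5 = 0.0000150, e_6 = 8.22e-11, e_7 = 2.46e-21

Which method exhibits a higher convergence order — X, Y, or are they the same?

Method X: p ≈ ln(3.55e-44/2.32e-15)/ln(2.32e-15/9.32e-6) ≈ 3.00.
Method Y: p ≈ ln(2.46e-21/8.22e-11)/ln(8.22e-11/0.0000150) ≈ 2.00.
Method X has the higher order (≈3.0 vs ≈2.0).

X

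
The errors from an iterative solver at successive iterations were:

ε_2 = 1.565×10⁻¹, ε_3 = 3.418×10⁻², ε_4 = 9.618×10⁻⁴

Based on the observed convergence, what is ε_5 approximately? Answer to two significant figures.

2.2e-7

First estimate the order: p ≈ ln(ε_4/ε_3) / ln(ε_3/ε_2) = ln(9.618×10⁻⁴/3.418×10⁻²)/ln(3.418×10⁻²/1.565×10⁻¹) = ln(0.0281393)/ln(0.218403) ≈ 2.3469.
Then ε_5 ≈ ε_4·(ε_4/ε_3)^p = 9.618×10⁻⁴·(0.0281393)^2.3469 = 9.618×10⁻⁴·0.000229453 ≈ 2.207e-07.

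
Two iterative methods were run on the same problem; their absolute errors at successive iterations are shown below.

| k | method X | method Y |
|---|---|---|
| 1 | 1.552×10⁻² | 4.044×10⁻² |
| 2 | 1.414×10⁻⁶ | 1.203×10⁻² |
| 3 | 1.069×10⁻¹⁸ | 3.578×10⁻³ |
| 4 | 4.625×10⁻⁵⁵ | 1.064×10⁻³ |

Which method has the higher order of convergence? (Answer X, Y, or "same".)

X

Method X: p ≈ ln(4.625×10⁻⁵⁵/1.069×10⁻¹⁸)/ln(1.069×10⁻¹⁸/1.414×10⁻⁶) ≈ 3.00.
Method Y: p ≈ ln(1.064×10⁻³/3.578×10⁻³)/ln(3.578×10⁻³/1.203×10⁻²) ≈ 1.00.
Method X has the higher order (≈3.0 vs ≈1.0).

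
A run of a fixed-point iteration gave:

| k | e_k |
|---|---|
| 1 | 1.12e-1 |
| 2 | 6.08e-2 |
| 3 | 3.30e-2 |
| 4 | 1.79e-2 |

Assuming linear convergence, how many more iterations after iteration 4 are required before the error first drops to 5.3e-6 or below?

14

Rate ρ ≈ e_4/e_3 = 1.79e-2/3.30e-2 = 0.5424.
After j more steps, e_{4+j} ≈ 1.79e-2·ρ^j; need ρ^j ≤ 5.3e-6/1.79e-2 = 0.000296089.
j ≥ ln(0.000296089)/ln(0.5424) = -8.1249/-0.61175 = 13.281.
So 14 more iterations are needed.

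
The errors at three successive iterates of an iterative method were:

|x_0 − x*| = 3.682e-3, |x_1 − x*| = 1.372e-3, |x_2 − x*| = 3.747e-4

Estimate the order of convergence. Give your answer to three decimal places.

p ≈ ln(|x_2 − x*|/|x_1 − x*|) / ln(|x_1 − x*|/|x_0 − x*|)
  = ln(3.747e-4/1.372e-3) / ln(1.372e-3/3.682e-3)
  = ln(0.273105) / ln(0.372624)
  = -1.297899 / -0.987185 ≈ 1.314747

1.315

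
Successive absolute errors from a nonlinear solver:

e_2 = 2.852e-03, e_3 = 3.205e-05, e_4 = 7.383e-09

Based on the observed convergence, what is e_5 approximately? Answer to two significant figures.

1.2e-15

First estimate the order: p ≈ ln(e_4/e_3) / ln(e_3/e_2) = ln(7.383e-09/3.205e-05)/ln(3.205e-05/2.852e-03) = ln(0.000230359)/ln(0.0112377) ≈ 1.8661.
Then e_5 ≈ e_4·(e_4/e_3)^p = 7.383e-09·(0.000230359)^1.8661 = 7.383e-09·1.62886e-07 ≈ 1.203e-15.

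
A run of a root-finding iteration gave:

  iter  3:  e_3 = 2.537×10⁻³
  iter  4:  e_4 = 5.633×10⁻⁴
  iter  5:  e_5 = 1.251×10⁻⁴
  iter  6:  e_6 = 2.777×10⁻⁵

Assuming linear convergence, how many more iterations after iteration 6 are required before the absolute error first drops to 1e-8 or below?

Rate ρ ≈ e_6/e_5 = 2.777×10⁻⁵/1.251×10⁻⁴ = 0.2220.
After j more steps, e_{6+j} ≈ 2.777×10⁻⁵·ρ^j; need ρ^j ≤ 1e-8/2.777×10⁻⁵ = 0.000360101.
j ≥ ln(0.000360101)/ln(0.2220) = -7.9291/-1.50508 = 5.268.
So 6 more iterations are needed.

6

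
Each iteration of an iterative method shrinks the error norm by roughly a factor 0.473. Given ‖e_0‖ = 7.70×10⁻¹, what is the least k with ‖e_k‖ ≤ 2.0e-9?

After k steps, ‖e_k‖ ≈ 7.70×10⁻¹·0.473^k.
Need 0.473^k ≤ 2.0e-9/7.70×10⁻¹ = 2.5974e-09.
k ≥ ln(2.5974e-09)/ln(0.473) = -19.7688/-0.74866 = 26.406.
Smallest integer k = 27.

27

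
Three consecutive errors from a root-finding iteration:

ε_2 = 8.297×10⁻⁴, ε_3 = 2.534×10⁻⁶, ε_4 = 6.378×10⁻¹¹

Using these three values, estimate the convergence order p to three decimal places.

p ≈ ln(ε_4/ε_3) / ln(ε_3/ε_2)
  = ln(6.378×10⁻¹¹/2.534×10⁻⁶) / ln(2.534×10⁻⁶/8.297×10⁻⁴)
  = ln(2.51697e-05) / ln(0.00305412)
  = -10.589870 / -5.791264 ≈ 1.828594

1.829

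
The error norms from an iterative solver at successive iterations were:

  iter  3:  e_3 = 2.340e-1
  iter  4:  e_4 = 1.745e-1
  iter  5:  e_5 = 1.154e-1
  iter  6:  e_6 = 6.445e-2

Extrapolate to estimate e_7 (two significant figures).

2.8e-2

First estimate the order: p ≈ ln(e_6/e_5) / ln(e_5/e_4) = ln(6.445e-2/1.154e-1)/ln(1.154e-1/1.745e-1) = ln(0.558492)/ln(0.661318) ≈ 1.4087.
Then e_7 ≈ e_6·(e_6/e_5)^p = 6.445e-2·(0.558492)^1.4087 = 6.445e-2·0.440172 ≈ 0.02837.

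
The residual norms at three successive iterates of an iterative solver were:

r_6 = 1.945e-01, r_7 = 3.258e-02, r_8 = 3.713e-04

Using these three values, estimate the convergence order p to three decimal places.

p ≈ ln(r_8/r_7) / ln(r_7/r_6)
  = ln(3.713e-04/3.258e-02) / ln(3.258e-02/1.945e-01)
  = ln(0.0113966) / ln(0.167506)
  = -4.474440 / -1.786736 ≈ 2.504254

2.504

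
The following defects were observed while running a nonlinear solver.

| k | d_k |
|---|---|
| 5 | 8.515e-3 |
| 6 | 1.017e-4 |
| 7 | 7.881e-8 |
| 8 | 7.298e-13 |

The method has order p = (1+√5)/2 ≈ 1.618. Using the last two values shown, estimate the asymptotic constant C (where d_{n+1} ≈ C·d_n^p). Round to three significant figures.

C ≈ d_8 / d_7^1.618
  = 7.298e-13 / (7.881e-8)^1.618
  = 7.298e-13 / 3.21121e-12 ≈ 0.22727

0.227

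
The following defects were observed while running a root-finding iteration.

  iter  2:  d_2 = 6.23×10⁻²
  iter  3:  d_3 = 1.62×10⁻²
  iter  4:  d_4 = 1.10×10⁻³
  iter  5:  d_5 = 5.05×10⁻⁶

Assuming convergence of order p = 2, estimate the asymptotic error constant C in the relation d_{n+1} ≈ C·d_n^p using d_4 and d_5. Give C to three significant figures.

C ≈ d_5 / d_4^2
  = 5.05×10⁻⁶ / (1.10×10⁻³)^2
  = 5.05×10⁻⁶ / 1.21e-06 ≈ 4.1736

4.17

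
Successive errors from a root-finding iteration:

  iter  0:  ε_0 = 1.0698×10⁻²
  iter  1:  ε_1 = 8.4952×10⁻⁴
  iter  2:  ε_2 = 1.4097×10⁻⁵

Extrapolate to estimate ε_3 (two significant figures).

First estimate the order: p ≈ ln(ε_2/ε_1) / ln(ε_1/ε_0) = ln(1.4097×10⁻⁵/8.4952×10⁻⁴)/ln(8.4952×10⁻⁴/1.0698×10⁻²) = ln(0.0165941)/ln(0.0794092) ≈ 1.6180.
Then ε_3 ≈ ε_2·(ε_2/ε_1)^p = 1.4097×10⁻⁵·(0.0165941)^1.6180 = 1.4097×10⁻⁵·0.00131791 ≈ 1.858e-08.

1.9e-8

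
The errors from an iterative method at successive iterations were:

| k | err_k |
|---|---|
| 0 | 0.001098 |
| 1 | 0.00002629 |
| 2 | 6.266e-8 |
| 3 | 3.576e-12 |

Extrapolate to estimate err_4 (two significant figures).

First estimate the order: p ≈ ln(err_3/err_2) / ln(err_2/err_1) = ln(3.576e-12/6.266e-8)/ln(6.266e-8/0.00002629) = ln(5.70699e-05)/ln(0.00238342) ≈ 1.6180.
Then err_4 ≈ err_3·(err_3/err_2)^p = 3.576e-12·(5.70699e-05)^1.6180 = 3.576e-12·1.36103e-07 ≈ 4.867e-19.

4.9e-19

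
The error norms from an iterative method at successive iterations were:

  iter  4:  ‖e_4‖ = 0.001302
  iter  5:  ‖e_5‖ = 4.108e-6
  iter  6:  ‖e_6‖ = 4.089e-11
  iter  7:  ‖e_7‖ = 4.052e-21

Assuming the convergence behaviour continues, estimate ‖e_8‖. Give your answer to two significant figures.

4.0e-41

First estimate the order: p ≈ ln(‖e_7‖/‖e_6‖) / ln(‖e_6‖/‖e_5‖) = ln(4.052e-21/4.089e-11)/ln(4.089e-11/4.108e-6) = ln(9.90951e-11)/ln(9.95375e-06) ≈ 2.0000.
Then ‖e_8‖ ≈ ‖e_7‖·(‖e_7‖/‖e_6‖)^p = 4.052e-21·(9.90951e-11)^2.0000 = 4.052e-21·9.81984e-21 ≈ 3.979e-41.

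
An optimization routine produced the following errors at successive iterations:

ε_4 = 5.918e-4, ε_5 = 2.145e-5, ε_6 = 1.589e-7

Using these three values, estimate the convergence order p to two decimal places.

p ≈ ln(ε_6/ε_5) / ln(ε_5/ε_4)
  = ln(1.589e-7/2.145e-5) / ln(2.145e-5/5.918e-4)
  = ln(0.00740793) / ln(0.0362454)
  = -4.90520 / -3.31744 ≈ 1.47861

1.48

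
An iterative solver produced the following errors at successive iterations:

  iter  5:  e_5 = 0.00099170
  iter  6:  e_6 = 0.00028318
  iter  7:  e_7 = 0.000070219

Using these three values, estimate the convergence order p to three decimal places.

1.113

p ≈ ln(e_7/e_6) / ln(e_6/e_5)
  = ln(0.000070219/0.00028318) / ln(0.00028318/0.00099170)
  = ln(0.247966) / ln(0.28555)
  = -1.394464 / -1.253338 ≈ 1.112600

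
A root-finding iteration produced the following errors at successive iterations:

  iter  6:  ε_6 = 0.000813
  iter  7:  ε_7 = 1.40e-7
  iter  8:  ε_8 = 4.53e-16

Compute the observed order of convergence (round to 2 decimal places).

p ≈ ln(ε_8/ε_7) / ln(ε_7/ε_6)
  = ln(4.53e-16/1.40e-7) / ln(1.40e-7/0.000813)
  = ln(3.23571e-09) / ln(0.000172202)
  = -19.54902 / -8.66684 ≈ 2.25561

2.26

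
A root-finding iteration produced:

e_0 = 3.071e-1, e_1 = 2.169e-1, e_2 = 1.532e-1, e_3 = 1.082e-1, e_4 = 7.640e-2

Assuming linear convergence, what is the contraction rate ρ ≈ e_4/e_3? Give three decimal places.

0.706

ρ ≈ e_4/e_3 = 7.640e-2/1.082e-1 = 0.70610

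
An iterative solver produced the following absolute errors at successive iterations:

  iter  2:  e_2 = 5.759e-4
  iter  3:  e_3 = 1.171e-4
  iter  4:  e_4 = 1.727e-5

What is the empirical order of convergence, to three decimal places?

p ≈ ln(e_4/e_3) / ln(e_3/e_2)
  = ln(1.727e-5/1.171e-4) / ln(1.171e-4/5.759e-4)
  = ln(0.147481) / ln(0.203334)
  = -1.914056 / -1.592905 ≈ 1.201613

1.202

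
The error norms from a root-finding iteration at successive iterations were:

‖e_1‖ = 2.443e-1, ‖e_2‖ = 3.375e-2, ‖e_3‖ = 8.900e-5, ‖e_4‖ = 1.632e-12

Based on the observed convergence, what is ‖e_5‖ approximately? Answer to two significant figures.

First estimate the order: p ≈ ln(‖e_4‖/‖e_3‖) / ln(‖e_3‖/‖e_2‖) = ln(1.632e-12/8.900e-5)/ln(8.900e-5/3.375e-2) = ln(1.83371e-08)/ln(0.00263704) ≈ 3.0000.
Then ‖e_5‖ ≈ ‖e_4‖·(‖e_4‖/‖e_3‖)^p = 1.632e-12·(1.83371e-08)^3.0000 = 1.632e-12·6.16584e-24 ≈ 1.006e-35.

1.0e-35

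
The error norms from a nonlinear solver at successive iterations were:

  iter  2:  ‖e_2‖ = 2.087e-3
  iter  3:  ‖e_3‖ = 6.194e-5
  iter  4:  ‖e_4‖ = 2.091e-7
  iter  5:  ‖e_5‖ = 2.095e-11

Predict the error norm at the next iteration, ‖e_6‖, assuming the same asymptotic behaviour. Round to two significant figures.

First estimate the order: p ≈ ln(‖e_5‖/‖e_4‖) / ln(‖e_4‖/‖e_3‖) = ln(2.095e-11/2.091e-7)/ln(2.091e-7/6.194e-5) = ln(0.000100191)/ln(0.00337585) ≈ 1.6180.
Then ‖e_6‖ ≈ ‖e_5‖·(‖e_5‖/‖e_4‖)^p = 2.095e-11·(0.000100191)^1.6180 = 2.095e-11·3.3833e-07 ≈ 7.088e-18.

7.1e-18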